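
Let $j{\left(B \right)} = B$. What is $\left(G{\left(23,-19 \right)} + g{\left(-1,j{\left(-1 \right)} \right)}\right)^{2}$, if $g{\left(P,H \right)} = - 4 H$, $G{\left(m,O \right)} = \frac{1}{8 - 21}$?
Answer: $\frac{2601}{169} \approx 15.391$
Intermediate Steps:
$G{\left(m,O \right)} = - \frac{1}{13}$ ($G{\left(m,O \right)} = \frac{1}{-13} = - \frac{1}{13}$)
$\left(G{\left(23,-19 \right)} + g{\left(-1,j{\left(-1 \right)} \right)}\right)^{2} = \left(- \frac{1}{13} - -4\right)^{2} = \left(- \frac{1}{13} + 4\right)^{2} = \left(\frac{51}{13}\right)^{2} = \frac{2601}{169}$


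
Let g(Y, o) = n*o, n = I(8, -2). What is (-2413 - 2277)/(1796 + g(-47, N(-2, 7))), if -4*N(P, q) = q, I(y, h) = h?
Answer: -9380/3599 ≈ -2.6063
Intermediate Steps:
n = -2
N(P, q) = -q/4
g(Y, o) = -2*o
(-2413 - 2277)/(1796 + g(-47, N(-2, 7))) = (-2413 - 2277)/(1796 - (-1)*7/2) = -4690/(1796 - 2*(-7/4)) = -4690/(1796 + 7/2) = -4690/3599/2 = -4690*2/3599 = -9380/3599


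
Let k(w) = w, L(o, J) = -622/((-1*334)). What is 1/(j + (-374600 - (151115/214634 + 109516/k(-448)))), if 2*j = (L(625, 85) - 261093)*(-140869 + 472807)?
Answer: -286751024/12425899516927001017 ≈ -2.3077e-11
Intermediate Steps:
L(o, J) = 311/167 (L(o, J) = -622/(-334) = -622*(-1/334) = 311/167)
j = -7236616851180/167 (j = ((311/167 - 261093)*(-140869 + 472807))/2 = (-43602220/167*331938)/2 = (½)*(-14473233702360/167) = -7236616851180/167 ≈ -4.3333e+10)
1/(j + (-374600 - (151115/214634 + 109516/k(-448)))) = 1/(-7236616851180/167 + (-374600 - (151115/214634 + 109516/(-448)))) = 1/(-7236616851180/167 + (-374600 - (151115*(1/214634) + 109516*(-1/448)))) = 1/(-7236616851180/167 + (-374600 - (151115/214634 - 27379/112))) = 1/(-7236616851180/167 + (-374600 - 1*(-418538529/1717072))) = 1/(-7236616851180/167 + (-374600 + 418538529/1717072)) = 1/(-7236616851180/167 - 642796632671/1717072) = 1/(-12425899516927001017/286751024) = -286751024/12425899516927001017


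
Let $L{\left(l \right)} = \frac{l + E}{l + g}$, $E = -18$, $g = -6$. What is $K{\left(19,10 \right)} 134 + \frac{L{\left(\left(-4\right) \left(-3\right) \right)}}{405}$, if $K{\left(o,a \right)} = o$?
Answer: $\frac{1031129}{405} \approx 2546.0$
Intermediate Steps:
$L{\left(l \right)} = \frac{-18 + l}{-6 + l}$ ($L{\left(l \right)} = \frac{l - 18}{l - 6} = \frac{-18 + l}{-6 + l}$)
$K{\left(19,10 \right)} 134 + \frac{L{\left(\left(-4\right) \left(-3\right) \right)}}{405} = 19 \cdot 134 + \frac{\frac{1}{-6 - -12} \left(-18 - -12\right)}{405} = 2546 + \frac{-18 + 12}{-6 + 12} \cdot \frac{1}{405} = 2546 + \frac{1}{6} \left(-6\right) \frac{1}{405} = 2546 - \frac{1}{405} = \frac{1031129}{405}$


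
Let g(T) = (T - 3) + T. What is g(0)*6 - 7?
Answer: -25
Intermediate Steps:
g(T) = -3 + 2*T (g(T) = (-3 + T) + T = -3 + 2*T)
g(0)*6 - 7 = (-3 + 2*0)*6 - 7 = (-3 + 0)*6 - 7 = -3*6 - 7 = -18 - 7 = -25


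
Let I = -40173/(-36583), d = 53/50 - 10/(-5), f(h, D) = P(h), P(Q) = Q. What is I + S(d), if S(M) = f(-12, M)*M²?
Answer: -2544006216/22864375 ≈ -111.27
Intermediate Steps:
f(h, D) = h
d = 153/50 (d = 53*(1/50) - 10*(-⅕) = 53/50 + 2 = 153/50 ≈ 3.0600)
I = 40173/36583 (I = -40173*(-1/36583) = 40173/36583 ≈ 1.0981)
S(M) = -12*M²
I + S(d) = 40173/36583 - 12*(153/50)² = 40173/36583 - 12*23409/2500 = 40173/36583 - 70227/625 = -2544006216/22864375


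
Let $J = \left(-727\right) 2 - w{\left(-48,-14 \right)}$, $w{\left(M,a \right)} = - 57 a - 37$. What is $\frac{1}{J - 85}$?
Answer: $- \frac{1}{2300} \approx -0.00043478$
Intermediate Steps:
$w{\left(M,a \right)} = -37 - 57 a$
$J = -2215$ ($J = \left(-727\right) 2 - \left(-37 - -798\right) = -1454 - \left(-37 + 798\right) = -1454 - 761 = -2215$)
$\frac{1}{J - 85} = \frac{1}{-2215 - 85} = \frac{1}{-2300} = - \frac{1}{2300}$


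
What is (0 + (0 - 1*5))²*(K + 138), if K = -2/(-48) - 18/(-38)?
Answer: 1579075/456 ≈ 3462.9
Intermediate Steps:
K = 235/456 (K = -2*(-1/48) - 18*(-1/38) = 1/24 + 9/19 = 235/456 ≈ 0.51535)
(0 + (0 - 1*5))²*(K + 138) = (0 + (0 - 1*5))²*(235/456 + 138) = (0 + (0 - 5))²*(63163/456) = (0 - 5)²*(63163/456) = (-5)²*(63163/456) = 25*(63163/456) = 1579075/456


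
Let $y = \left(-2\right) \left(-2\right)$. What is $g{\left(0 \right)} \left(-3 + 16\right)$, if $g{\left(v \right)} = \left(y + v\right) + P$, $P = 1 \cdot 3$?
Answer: $91$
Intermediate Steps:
$y = 4$
$P = 3$
$g{\left(v \right)} = 7 + v$ ($g{\left(v \right)} = \left(4 + v\right) + 3 = 7 + v$)
$g{\left(0 \right)} \left(-3 + 16\right) = \left(7 + 0\right) \left(-3 + 16\right) = 7 \cdot 13 = 91$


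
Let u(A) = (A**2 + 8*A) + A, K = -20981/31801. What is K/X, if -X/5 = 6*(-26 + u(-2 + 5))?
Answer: 20981/9540300 ≈ 0.0021992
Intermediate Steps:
K = -20981/31801 (K = -20981*1/31801 = -20981/31801 ≈ -0.65976)
u(A) = A**2 + 9*A
X = -300 (X = -30*(-26 + (-2 + 5)*(9 + (-2 + 5))) = -30*(-26 + 3*(9 + 3)) = -30*(-26 + 3*12) = -30*(-26 + 36) = -30*10 = -5*60 = -300)
K/X = -20981/31801/(-300) = -20981/31801*(-1/300) = 20981/9540300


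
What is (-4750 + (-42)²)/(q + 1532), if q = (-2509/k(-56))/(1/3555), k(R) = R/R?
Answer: 2986/8917963 ≈ 0.00033483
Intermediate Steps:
k(R) = 1
q = -8919495 (q = (-2509/1)/(1/3555) = (-2509*1)/(1/3555) = -2509*3555 = -8919495)
(-4750 + (-42)²)/(q + 1532) = (-4750 + (-42)²)/(-8919495 + 1532) = (-4750 + 1764)/(-8917963) = -2986*(-1/8917963) = 2986/8917963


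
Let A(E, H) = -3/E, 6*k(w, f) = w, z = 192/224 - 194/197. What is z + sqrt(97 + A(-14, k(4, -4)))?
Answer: -176/1379 + sqrt(19054)/14 ≈ 9.7321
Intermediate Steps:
z = -176/1379 (z = 192*(1/224) - 194*1/197 = 6/7 - 194/197 = -176/1379 ≈ -0.12763)
k(w, f) = w/6
z + sqrt(97 + A(-14, k(4, -4))) = -176/1379 + sqrt(97 - 3/(-14)) = -176/1379 + sqrt(97 - 3*(-1/14)) = -176/1379 + sqrt(97 + 3/14) = -176/1379 + sqrt(1361/14) = -176/1379 + sqrt(19054)/14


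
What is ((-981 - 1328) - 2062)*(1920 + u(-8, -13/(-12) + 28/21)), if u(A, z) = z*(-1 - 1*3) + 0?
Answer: -8350067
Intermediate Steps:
u(A, z) = -4*z (u(A, z) = z*(-1 - 3) + 0 = z*(-4) + 0 = -4*z + 0 = -4*z)
((-981 - 1328) - 2062)*(1920 + u(-8, -13/(-12) + 28/21)) = ((-981 - 1328) - 2062)*(1920 - 4*(-13/(-12) + 28/21)) = (-2309 - 2062)*(1920 - 4*(-13*(-1/12) + 28*(1/21))) = -4371*(1920 - 4*(13/12 + 4/3)) = -4371*(1920 - 4*29/12) = -4371*(1920 - 29/3) = -4371*5731/3 = -8350067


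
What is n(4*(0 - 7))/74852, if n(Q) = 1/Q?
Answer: -1/2095856 ≈ -4.7713e-7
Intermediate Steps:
n(4*(0 - 7))/74852 = 1/((4*(0 - 7))*74852) = (1/74852)/(4*(-7)) = (1/74852)/(-28) = -1/28*1/74852 = -1/2095856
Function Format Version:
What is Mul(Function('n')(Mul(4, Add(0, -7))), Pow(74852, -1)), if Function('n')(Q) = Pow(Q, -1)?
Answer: Rational(-1, 2095856) ≈ -4.7713e-7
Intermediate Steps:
Mul(Function('n')(Mul(4, Add(0, -7))), Pow(74852, -1)) = Mul(Pow(Mul(4, Add(0, -7)), -1), Pow(74852, -1)) = Mul(Pow(Mul(4, -7), -1), Rational(1, 74852)) = Mul(Pow(-28, -1), Rational(1, 74852)) = Mul(Rational(-1, 28), Rational(1, 74852)) = Rational(-1, 2095856)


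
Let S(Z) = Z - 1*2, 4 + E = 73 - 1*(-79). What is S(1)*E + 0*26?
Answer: -148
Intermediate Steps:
E = 148 (E = -4 + (73 - 1*(-79)) = -4 + (73 + 79) = -4 + 152 = 148)
S(Z) = -2 + Z (S(Z) = Z - 2 = -2 + Z)
S(1)*E + 0*26 = (-2 + 1)*148 + 0*26 = -1*148 + 0 = -148 + 0 = -148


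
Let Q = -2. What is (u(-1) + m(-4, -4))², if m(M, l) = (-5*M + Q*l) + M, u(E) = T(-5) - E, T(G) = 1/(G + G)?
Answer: 62001/100 ≈ 620.01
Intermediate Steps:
T(G) = 1/(2*G)
u(E) = -⅒ - E (u(E) = (½)/(-5) - E = (½)*(-⅕) - E = -⅒ - E)
m(M, l) = -4*M - 2*l (m(M, l) = (-5*M - 2*l) + M = -4*M - 2*l)
(u(-1) + m(-4, -4))² = ((-⅒ - 1*(-1)) + (-4*(-4) - 2*(-4)))² = ((-⅒ + 1) + (16 + 8))² = (9/10 + 24)² = (249/10)² = 62001/100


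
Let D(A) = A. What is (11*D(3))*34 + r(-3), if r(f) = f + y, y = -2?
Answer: 1117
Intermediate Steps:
r(f) = -2 + f (r(f) = f - 2 = -2 + f)
(11*D(3))*34 + r(-3) = (11*3)*34 + (-2 - 3) = 33*34 - 5 = 1122 - 5 = 1117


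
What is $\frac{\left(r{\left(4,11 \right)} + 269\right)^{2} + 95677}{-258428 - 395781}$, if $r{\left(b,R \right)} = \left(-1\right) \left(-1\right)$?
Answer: $- \frac{168577}{654209} \approx -0.25768$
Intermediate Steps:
$r{\left(b,R \right)} = 1$
$\frac{\left(r{\left(4,11 \right)} + 269\right)^{2} + 95677}{-258428 - 395781} = \frac{\left(1 + 269\right)^{2} + 95677}{-258428 - 395781} = \frac{270^{2} + 95677}{-654209} = \left(72900 + 95677\right) \left(- \frac{1}{654209}\right) = 168577 \left(- \frac{1}{654209}\right) = - \frac{168577}{654209}$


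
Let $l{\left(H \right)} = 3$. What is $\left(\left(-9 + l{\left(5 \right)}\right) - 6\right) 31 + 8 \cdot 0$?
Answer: $-372$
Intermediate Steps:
$\left(\left(-9 + l{\left(5 \right)}\right) - 6\right) 31 + 8 \cdot 0 = \left(\left(-9 + 3\right) - 6\right) 31 + 8 \cdot 0 = \left(-6 - 6\right) 31 + 0 = \left(-12\right) 31 + 0 = -372 + 0 = -372$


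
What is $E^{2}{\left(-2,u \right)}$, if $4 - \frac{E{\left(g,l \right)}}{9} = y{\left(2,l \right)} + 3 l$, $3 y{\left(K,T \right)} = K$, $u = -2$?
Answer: $7056$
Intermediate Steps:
$y{\left(K,T \right)} = \frac{K}{3}$
$E{\left(g,l \right)} = 30 - 27 l$ ($E{\left(g,l \right)} = 36 - 9 \left(\frac{1}{3} \cdot 2 + 3 l\right) = 36 - 9 \left(\frac{2}{3} + 3 l\right) = 36 - \left(6 + 27 l\right) = 30 - 27 l$)
$E^{2}{\left(-2,u \right)} = \left(30 - -54\right)^{2} = \left(30 + 54\right)^{2} = 84^{2} = 7056$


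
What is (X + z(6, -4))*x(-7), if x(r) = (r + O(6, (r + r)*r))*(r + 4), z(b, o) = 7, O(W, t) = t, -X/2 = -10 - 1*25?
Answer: -21021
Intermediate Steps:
X = 70 (X = -2*(-10 - 1*25) = -2*(-10 - 25) = -2*(-35) = 70)
x(r) = (4 + r)*(r + 2*r²) (x(r) = (r + (r + r)*r)*(r + 4) = (r + (2*r)*r)*(4 + r) = (r + 2*r²)*(4 + r) = (4 + r)*(r + 2*r²))
(X + z(6, -4))*x(-7) = (70 + 7)*(-7*(4 + 2*(-7)² + 9*(-7))) = 77*(-7*(4 + 2*49 - 63)) = 77*(-7*(4 + 98 - 63)) = 77*(-7*39) = 77*(-273) = -21021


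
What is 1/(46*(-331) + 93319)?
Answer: 1/78093 ≈ 1.2805e-5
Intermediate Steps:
1/(46*(-331) + 93319) = 1/(-15226 + 93319) = 1/78093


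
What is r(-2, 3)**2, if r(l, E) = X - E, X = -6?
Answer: 81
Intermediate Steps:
r(l, E) = -6 - E
r(-2, 3)**2 = (-6 - 1*3)**2 = (-6 - 3)**2 = (-9)**2 = 81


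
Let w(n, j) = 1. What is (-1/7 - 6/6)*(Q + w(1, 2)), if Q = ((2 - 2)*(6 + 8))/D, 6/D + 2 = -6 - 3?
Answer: -8/7 ≈ -1.1429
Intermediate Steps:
D = -6/11 (D = 6/(-2 + (-6 - 3)) = 6/(-2 - 9) = 6/(-11) = 6*(-1/11) = -6/11 ≈ -0.54545)
Q = 0 (Q = ((2 - 2)*(6 + 8))/(-6/11) = (0*14)*(-11/6) = 0*(-11/6) = 0)
(-1/7 - 6/6)*(Q + w(1, 2)) = (-1/7 - 6/6)*(0 + 1) = (-1*1/7 - 6*1/6)*1 = (-1/7 - 1)*1 = -8/7*1 = -8/7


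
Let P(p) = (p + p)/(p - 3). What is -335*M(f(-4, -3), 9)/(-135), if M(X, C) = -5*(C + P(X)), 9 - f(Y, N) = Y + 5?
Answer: -4087/27 ≈ -151.37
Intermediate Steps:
P(p) = 2*p/(-3 + p) (P(p) = (2*p)/(-3 + p) = 2*p/(-3 + p))
f(Y, N) = 4 - Y (f(Y, N) = 9 - (Y + 5) = 9 - (5 + Y) = 9 + (-5 - Y) = 4 - Y)
M(X, C) = -5*C - 10*X/(-3 + X) (M(X, C) = -5*(C + 2*X/(-3 + X)) = -5*C - 10*X/(-3 + X))
-335*M(f(-4, -3), 9)/(-135) = -335*5*(-2*(4 - 1*(-4)) - 1*9*(-3 + (4 - 1*(-4))))/(-3 + (4 - 1*(-4)))/(-135) = -335*5*(-2*(4 + 4) - 1*9*(-3 + (4 + 4)))/(-3 + (4 + 4))*(-1)/135 = -335*5*(-2*8 - 1*9*(-3 + 8))/(-3 + 8)*(-1)/135 = -335*5*(-16 - 1*9*5)/5*(-1)/135 = -335*5*(1/5)*(-16 - 45)*(-1)/135 = -335*5*(1/5)*(-61)*(-1)/135 = -(-20435)*(-1)/135 = -335*61/135 = -4087/27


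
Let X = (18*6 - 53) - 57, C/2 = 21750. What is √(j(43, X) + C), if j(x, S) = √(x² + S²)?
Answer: √(43500 + √1853) ≈ 208.67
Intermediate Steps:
C = 43500 (C = 2*21750 = 43500)
X = -2 (X = (108 - 53) - 57 = 55 - 57 = -2)
j(x, S) = √(S² + x²)
√(j(43, X) + C) = √(√((-2)² + 43²) + 43500) = √(√(4 + 1849) + 43500) = √(√1853 + 43500) = √(43500 + √1853)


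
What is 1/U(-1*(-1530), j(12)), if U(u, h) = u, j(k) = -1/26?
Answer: 1/1530 ≈ 0.00065359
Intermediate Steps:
j(k) = -1/26 (j(k) = -1*1/26 = -1/26)
1/U(-1*(-1530), j(12)) = 1/(-1*(-1530)) = 1/1530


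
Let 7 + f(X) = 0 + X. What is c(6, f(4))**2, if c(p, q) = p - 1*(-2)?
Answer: 64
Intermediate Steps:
f(X) = -7 + X (f(X) = -7 + (0 + X) = -7 + X)
c(p, q) = 2 + p (c(p, q) = p + 2 = 2 + p)
c(6, f(4))**2 = (2 + 6)**2 = 8**2 = 64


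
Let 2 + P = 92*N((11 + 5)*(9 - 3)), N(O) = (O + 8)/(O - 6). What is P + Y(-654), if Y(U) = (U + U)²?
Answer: 76993574/45 ≈ 1.7110e+6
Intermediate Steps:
Y(U) = 4*U² (Y(U) = (2*U)² = 4*U²)
N(O) = (8 + O)/(-6 + O)
P = 4694/45 (P = -2 + 92*((8 + (11 + 5)*(9 - 3))/(-6 + (11 + 5)*(9 - 3))) = -2 + 92*((8 + 16*6)/(-6 + 16*6)) = -2 + 92*((8 + 96)/(-6 + 96)) = -2 + 92*(104/90) = -2 + 92*((1/90)*104) = -2 + 92*(52/45) = -2 + 4784/45 = 4694/45 ≈ 104.31)
P + Y(-654) = 4694/45 + 4*(-654)² = 4694/45 + 4*427716 = 4694/45 + 1710864 = 76993574/45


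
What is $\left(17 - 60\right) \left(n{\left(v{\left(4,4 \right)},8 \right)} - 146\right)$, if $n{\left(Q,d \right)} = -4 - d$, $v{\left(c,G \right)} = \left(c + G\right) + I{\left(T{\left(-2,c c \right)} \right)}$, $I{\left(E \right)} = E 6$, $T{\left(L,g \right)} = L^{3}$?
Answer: $6794$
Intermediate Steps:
$I{\left(E \right)} = 6 E$
$v{\left(c,G \right)} = -48 + G + c$ ($v{\left(c,G \right)} = \left(c + G\right) + 6 \left(-2\right)^{3} = \left(G + c\right) + 6 \left(-8\right) = \left(G + c\right) - 48 = -48 + G + c$)
$\left(17 - 60\right) \left(n{\left(v{\left(4,4 \right)},8 \right)} - 146\right) = \left(17 - 60\right) \left(\left(-4 - 8\right) - 146\right) = - 43 \left(-12 - 146\right) = \left(-43\right) \left(-158\right) = 6794$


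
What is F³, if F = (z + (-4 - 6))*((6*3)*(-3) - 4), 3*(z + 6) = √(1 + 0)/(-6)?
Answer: 588691170341/729 ≈ 8.0753e+8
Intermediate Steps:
z = -109/18 (z = -6 + (√(1 + 0)/(-6))/3 = -6 + (√1*(-⅙))/3 = -6 + (1*(-⅙))/3 = -6 + (⅓)*(-⅙) = -6 - 1/18 = -109/18 ≈ -6.0556)
F = 8381/9 (F = (-109/18 + (-4 - 6))*((6*3)*(-3) - 4) = (-109/18 + (-4 - 1*6))*(18*(-3) - 4) = (-109/18 + (-4 - 6))*(-54 - 4) = (-109/18 - 10)*(-58) = -289/18*(-58) = 8381/9 ≈ 931.22)
F³ = (8381/9)³ = 588691170341/729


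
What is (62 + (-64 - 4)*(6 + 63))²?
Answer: 21436900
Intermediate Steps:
(62 + (-64 - 4)*(6 + 63))² = (62 - 68*69)² = (62 - 4692)² = (-4630)² = 21436900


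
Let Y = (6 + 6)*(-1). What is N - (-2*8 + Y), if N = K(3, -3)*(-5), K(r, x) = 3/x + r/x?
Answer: 38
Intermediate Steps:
N = 10 (N = ((3 + 3)/(-3))*(-5) = -1/3*6*(-5) = -2*(-5) = 10)
Y = -12 (Y = 12*(-1) = -12)
N - (-2*8 + Y) = 10 - (-2*8 - 12) = 10 - (-16 - 12) = 10 - 1*(-28) = 10 + 28 = 38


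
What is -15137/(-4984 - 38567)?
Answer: 15137/43551 ≈ 0.34757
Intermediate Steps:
-15137/(-4984 - 38567) = -15137/(-43551) = -15137*(-1/43551) = 15137/43551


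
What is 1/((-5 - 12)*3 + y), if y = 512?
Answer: 1/461 ≈ 0.0021692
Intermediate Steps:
1/((-5 - 12)*3 + y) = 1/((-5 - 12)*3 + 512) = 1/(-17*3 + 512) = 1/(-51 + 512) = 1/461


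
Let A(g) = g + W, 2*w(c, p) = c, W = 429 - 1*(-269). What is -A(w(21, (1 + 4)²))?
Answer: -1417/2 ≈ -708.50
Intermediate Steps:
W = 698 (W = 429 + 269 = 698)
w(c, p) = c/2
A(g) = 698 + g (A(g) = g + 698 = 698 + g)
-A(w(21, (1 + 4)²)) = -(698 + (½)*21) = -(698 + 21/2) = -1*1417/2 = -1417/2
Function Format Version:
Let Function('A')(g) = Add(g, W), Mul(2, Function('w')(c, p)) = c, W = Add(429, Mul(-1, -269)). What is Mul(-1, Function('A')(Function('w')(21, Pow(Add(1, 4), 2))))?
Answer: Rational(-1417, 2) ≈ -708.50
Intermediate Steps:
W = 698 (W = Add(429, 269) = 698)
Function('w')(c, p) = Mul(Rational(1, 2), c)
Function('A')(g) = Add(698, g) (Function('A')(g) = Add(g, 698) = Add(698, g))
Mul(-1, Function('A')(Function('w')(21, Pow(Add(1, 4), 2)))) = Mul(-1, Add(698, Mul(Rational(1, 2), 21))) = Mul(-1, Add(698, Rational(21, 2))) = Mul(-1, Rational(1417, 2)) = Rational(-1417, 2)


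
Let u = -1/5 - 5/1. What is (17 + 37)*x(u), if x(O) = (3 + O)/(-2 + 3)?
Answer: -594/5 ≈ -118.80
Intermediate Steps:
u = -26/5 (u = -1*1/5 - 5*1 = -1/5 - 5 = -26/5 ≈ -5.2000)
x(O) = 3 + O (x(O) = (3 + O)/1 = (3 + O)*1 = 3 + O)
(17 + 37)*x(u) = (17 + 37)*(3 - 26/5) = 54*(-11/5) = -594/5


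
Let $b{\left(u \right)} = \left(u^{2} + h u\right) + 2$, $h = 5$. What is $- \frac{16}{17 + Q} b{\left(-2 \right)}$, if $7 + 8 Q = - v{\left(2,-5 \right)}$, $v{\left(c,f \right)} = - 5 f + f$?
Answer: $\frac{512}{109} \approx 4.6973$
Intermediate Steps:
$v{\left(c,f \right)} = - 4 f$
$Q = - \frac{27}{8}$ ($Q = - \frac{7}{8} + \frac{\left(-1\right) \left(\left(-4\right) \left(-5\right)\right)}{8} = - \frac{7}{8} + \frac{\left(-1\right) 20}{8} = - \frac{7}{8} + \frac{1}{8} \left(-20\right) = - \frac{7}{8} - \frac{5}{2} = - \frac{27}{8} \approx -3.375$)
$b{\left(u \right)} = 2 + u^{2} + 5 u$ ($b{\left(u \right)} = \left(u^{2} + 5 u\right) + 2 = 2 + u^{2} + 5 u$)
$- \frac{16}{17 + Q} b{\left(-2 \right)} = - \frac{16}{17 - \frac{27}{8}} \left(2 + \left(-2\right)^{2} + 5 \left(-2\right)\right) = - \frac{16}{\frac{109}{8}} \left(2 + 4 - 10\right) = \left(-16\right) \frac{8}{109} \left(-4\right) = \left(- \frac{128}{109}\right) \left(-4\right) = \frac{512}{109}$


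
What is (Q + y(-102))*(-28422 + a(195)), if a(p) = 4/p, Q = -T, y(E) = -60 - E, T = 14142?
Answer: 5209748840/13 ≈ 4.0075e+8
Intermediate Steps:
Q = -14142 (Q = -1*14142 = -14142)
(Q + y(-102))*(-28422 + a(195)) = (-14142 + (-60 - 1*(-102)))*(-28422 + 4/195) = (-14142 + (-60 + 102))*(-28422 + 4*(1/195)) = (-14142 + 42)*(-28422 + 4/195) = -14100*(-5542286/195) = 5209748840/13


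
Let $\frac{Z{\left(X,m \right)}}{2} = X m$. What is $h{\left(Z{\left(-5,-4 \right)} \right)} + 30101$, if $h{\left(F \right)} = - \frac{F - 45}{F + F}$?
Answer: $\frac{481617}{16} \approx 30101.0$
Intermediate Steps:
$Z{\left(X,m \right)} = 2 X m$
$h{\left(F \right)} = - \frac{-45 + F}{2 F}$
$h{\left(Z{\left(-5,-4 \right)} \right)} + 30101 = \frac{45 - 2 \left(-5\right) \left(-4\right)}{2 \cdot 2 \left(-5\right) \left(-4\right)} + 30101 = \frac{45 - 40}{2 \cdot 40} + 30101 = \frac{1}{2} \cdot \frac{1}{40} \left(45 - 40\right) + 30101 = \frac{1}{2} \cdot \frac{1}{40} \cdot 5 + 30101 = \frac{1}{16} + 30101 = \frac{481617}{16}$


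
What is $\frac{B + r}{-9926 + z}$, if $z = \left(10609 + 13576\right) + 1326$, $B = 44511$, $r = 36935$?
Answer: $\frac{81446}{15585} \approx 5.2259$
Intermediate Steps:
$z = 25511$ ($z = 24185 + 1326 = 25511$)
$\frac{B + r}{-9926 + z} = \frac{44511 + 36935}{-9926 + 25511} = \frac{81446}{15585}$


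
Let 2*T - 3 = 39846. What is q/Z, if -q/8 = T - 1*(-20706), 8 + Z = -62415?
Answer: 325044/62423 ≈ 5.2071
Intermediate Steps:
Z = -62423 (Z = -8 - 62415 = -62423)
T = 39849/2 (T = 3/2 + (1/2)*39846 = 3/2 + 19923 = 39849/2 ≈ 19925.)
q = -325044 (q = -8*(39849/2 - 1*(-20706)) = -8*(39849/2 + 20706) = -8*81261/2 = -325044)
q/Z = -325044/(-62423) = -325044*(-1/62423) = 325044/62423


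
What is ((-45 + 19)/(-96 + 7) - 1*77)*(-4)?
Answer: 27308/89 ≈ 306.83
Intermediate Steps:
((-45 + 19)/(-96 + 7) - 1*77)*(-4) = (-26/(-89) - 77)*(-4) = (-26*(-1/89) - 77)*(-4) = (26/89 - 77)*(-4) = -6827/89*(-4) = 27308/89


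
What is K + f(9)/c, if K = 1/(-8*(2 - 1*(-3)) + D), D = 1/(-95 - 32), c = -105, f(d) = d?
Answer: -19688/177835 ≈ -0.11071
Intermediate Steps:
D = -1/127 (D = 1/(-127) = -1/127 ≈ -0.0078740)
K = -127/5081 (K = 1/(-8*(2 - 1*(-3)) - 1/127) = 1/(-8*(2 + 3) - 1/127) = 1/(-8*5 - 1/127) = 1/(-40 - 1/127) = 1/(-5081/127) = -127/5081 ≈ -0.024995)
K + f(9)/c = -127/5081 + 9/(-105) = -127/5081 - 1/105*9 = -127/5081 - 3/35 = -19688/177835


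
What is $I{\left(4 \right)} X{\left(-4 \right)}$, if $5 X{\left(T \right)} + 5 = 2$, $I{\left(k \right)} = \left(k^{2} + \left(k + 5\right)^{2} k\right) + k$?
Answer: $- \frac{1032}{5} \approx -206.4$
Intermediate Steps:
$I{\left(k \right)} = k + k^{2} + k \left(5 + k\right)^{2}$ ($I{\left(k \right)} = \left(k^{2} + \left(5 + k\right)^{2} k\right) + k = \left(k^{2} + k \left(5 + k\right)^{2}\right) + k = k + k^{2} + k \left(5 + k\right)^{2}$)
$X{\left(T \right)} = - \frac{3}{5}$ ($X{\left(T \right)} = -1 + \frac{1}{5} \cdot 2 = -1 + \frac{2}{5} = - \frac{3}{5}$)
$I{\left(4 \right)} X{\left(-4 \right)} = 4 \left(1 + 4 + \left(5 + 4\right)^{2}\right) \left(- \frac{3}{5}\right) = 4 \left(1 + 4 + 9^{2}\right) \left(- \frac{3}{5}\right) = 4 \left(1 + 4 + 81\right) \left(- \frac{3}{5}\right) = 4 \cdot 86 \left(- \frac{3}{5}\right) = 344 \left(- \frac{3}{5}\right) = - \frac{1032}{5}$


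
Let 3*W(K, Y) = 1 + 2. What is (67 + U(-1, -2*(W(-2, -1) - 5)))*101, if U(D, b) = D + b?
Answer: 7474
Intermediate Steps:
W(K, Y) = 1 (W(K, Y) = (1 + 2)/3 = (⅓)*3 = 1)
(67 + U(-1, -2*(W(-2, -1) - 5)))*101 = (67 + (-1 - 2*(1 - 5)))*101 = (67 + (-1 - 2*(-4)))*101 = (67 + (-1 + 8))*101 = (67 + 7)*101 = 74*101 = 7474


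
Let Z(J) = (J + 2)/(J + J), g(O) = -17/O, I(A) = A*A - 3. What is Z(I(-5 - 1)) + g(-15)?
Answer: 183/110 ≈ 1.6636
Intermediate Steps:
I(A) = -3 + A² (I(A) = A² - 3 = -3 + A²)
Z(J) = (2 + J)/(2*J) (Z(J) = (2 + J)/((2*J)) = (2 + J)*(1/(2*J)) = (2 + J)/(2*J))
Z(I(-5 - 1)) + g(-15) = (2 + (-3 + (-5 - 1)²))/(2*(-3 + (-5 - 1)²)) - 17/(-15) = (2 + (-3 + (-6)²))/(2*(-3 + (-6)²)) - 17*(-1/15) = (2 + (-3 + 36))/(2*(-3 + 36)) + 17/15 = (½)*(2 + 33)/33 + 17/15 = (½)*(1/33)*35 + 17/15 = 35/66 + 17/15 = 183/110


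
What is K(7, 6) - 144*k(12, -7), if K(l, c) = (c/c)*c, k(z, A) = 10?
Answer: -1434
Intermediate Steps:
K(l, c) = c (K(l, c) = 1*c = c)
K(7, 6) - 144*k(12, -7) = 6 - 144*10 = 6 - 1440 = -1434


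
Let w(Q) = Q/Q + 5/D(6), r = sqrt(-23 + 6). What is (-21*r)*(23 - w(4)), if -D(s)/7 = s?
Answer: -929*I*sqrt(17)/2 ≈ -1915.2*I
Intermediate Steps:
r = I*sqrt(17) (r = sqrt(-17) = I*sqrt(17) ≈ 4.1231*I)
D(s) = -7*s
w(Q) = 37/42 (w(Q) = Q/Q + 5/((-7*6)) = 1 + 5/(-42) = 1 + 5*(-1/42) = 1 - 5/42 = 37/42)
(-21*r)*(23 - w(4)) = (-21*I*sqrt(17))*(23 - 1*37/42) = (-21*I*sqrt(17))*(23 - 37/42) = -21*I*sqrt(17)*(929/42) = -929*I*sqrt(17)/2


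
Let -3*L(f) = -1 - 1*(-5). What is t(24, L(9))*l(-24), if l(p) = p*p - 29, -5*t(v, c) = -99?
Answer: 54153/5 ≈ 10831.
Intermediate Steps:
L(f) = -4/3 (L(f) = -(-1 - 1*(-5))/3 = -(-1 + 5)/3 = -⅓*4 = -4/3)
t(v, c) = 99/5 (t(v, c) = -⅕*(-99) = 99/5)
l(p) = -29 + p² (l(p) = p² - 29 = -29 + p²)
t(24, L(9))*l(-24) = 99*(-29 + (-24)²)/5 = 99*(-29 + 576)/5 = (99/5)*547 = 54153/5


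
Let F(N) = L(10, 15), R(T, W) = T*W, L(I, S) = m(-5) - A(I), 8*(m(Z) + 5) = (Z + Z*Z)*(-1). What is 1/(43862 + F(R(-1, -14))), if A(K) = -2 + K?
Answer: 2/87693 ≈ 2.2807e-5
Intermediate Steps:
m(Z) = -5 - Z/8 - Z²/8 (m(Z) = -5 + ((Z + Z*Z)*(-1))/8 = -5 + ((Z + Z²)*(-1))/8 = -5 + (-Z - Z²)/8 = -5 + (-Z/8 - Z²/8) = -5 - Z/8 - Z²/8)
L(I, S) = -11/2 - I (L(I, S) = (-5 - ⅛*(-5) - ⅛*(-5)²) - (-2 + I) = (-5 + 5/8 - ⅛*25) + (2 - I) = (-5 + 5/8 - 25/8) + (2 - I) = -15/2 + (2 - I) = -11/2 - I)
F(N) = -31/2 (F(N) = -11/2 - 1*10 = -11/2 - 10 = -31/2)
1/(43862 + F(R(-1, -14))) = 1/(43862 - 31/2) = 1/(87693/2) = 2/87693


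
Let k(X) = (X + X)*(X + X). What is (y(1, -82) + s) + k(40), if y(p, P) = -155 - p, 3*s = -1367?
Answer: 17365/3 ≈ 5788.3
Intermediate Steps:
s = -1367/3 (s = (⅓)*(-1367) = -1367/3 ≈ -455.67)
k(X) = 4*X² (k(X) = (2*X)*(2*X) = 4*X²)
(y(1, -82) + s) + k(40) = ((-155 - 1*1) - 1367/3) + 4*40² = ((-155 - 1) - 1367/3) + 4*1600 = (-156 - 1367/3) + 6400 = -1835/3 + 6400 = 17365/3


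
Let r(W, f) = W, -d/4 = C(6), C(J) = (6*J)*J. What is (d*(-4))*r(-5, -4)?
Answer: -17280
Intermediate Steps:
C(J) = 6*J**2
d = -864 (d = -24*6**2 = -24*36 = -4*216 = -864)
(d*(-4))*r(-5, -4) = -864*(-4)*(-5) = 3456*(-5) = -17280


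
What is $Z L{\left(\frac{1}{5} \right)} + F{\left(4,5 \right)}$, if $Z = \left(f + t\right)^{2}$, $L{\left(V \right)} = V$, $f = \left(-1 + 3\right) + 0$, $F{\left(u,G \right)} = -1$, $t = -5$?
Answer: $\frac{4}{5} \approx 0.8$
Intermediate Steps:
$f = 2$ ($f = 2 + 0 = 2$)
$Z = 9$ ($Z = \left(2 - 5\right)^{2} = \left(-3\right)^{2} = 9$)
$Z L{\left(\frac{1}{5} \right)} + F{\left(4,5 \right)} = \frac{9}{5} - 1 = \frac{4}{5}$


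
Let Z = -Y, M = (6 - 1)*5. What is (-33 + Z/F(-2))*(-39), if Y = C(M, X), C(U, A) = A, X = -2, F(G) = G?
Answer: 1326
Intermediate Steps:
M = 25 (M = 5*5 = 25)
Y = -2
Z = 2 (Z = -1*(-2) = 2)
(-33 + Z/F(-2))*(-39) = (-33 + 2/(-2))*(-39) = (-33 + 2*(-½))*(-39) = (-33 - 1)*(-39) = -34*(-39) = 1326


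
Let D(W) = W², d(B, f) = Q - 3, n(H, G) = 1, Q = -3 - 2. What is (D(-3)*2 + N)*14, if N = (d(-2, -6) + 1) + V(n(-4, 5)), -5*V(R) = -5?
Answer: 168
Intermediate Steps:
Q = -5
V(R) = 1 (V(R) = -⅕*(-5) = 1)
d(B, f) = -8 (d(B, f) = -5 - 3 = -8)
N = -6 (N = (-8 + 1) + 1 = -7 + 1 = -6)
(D(-3)*2 + N)*14 = ((-3)²*2 - 6)*14 = (9*2 - 6)*14 = (18 - 6)*14 = 12*14 = 168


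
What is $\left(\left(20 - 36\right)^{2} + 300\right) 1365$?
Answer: $758940$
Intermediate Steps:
$\left(\left(20 - 36\right)^{2} + 300\right) 1365 = \left(\left(-16\right)^{2} + 300\right) 1365 = \left(256 + 300\right) 1365 = 556 \cdot 1365 = 758940$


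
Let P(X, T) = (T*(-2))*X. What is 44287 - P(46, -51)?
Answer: 39595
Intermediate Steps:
P(X, T) = -2*T*X (P(X, T) = (-2*T)*X = -2*T*X)
44287 - P(46, -51) = 44287 - (-2)*(-51)*46 = 44287 - 1*4692 = 44287 - 4692 = 39595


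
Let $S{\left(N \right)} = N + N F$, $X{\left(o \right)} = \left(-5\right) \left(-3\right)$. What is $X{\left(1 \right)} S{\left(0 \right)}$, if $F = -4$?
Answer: $0$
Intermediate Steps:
$X{\left(o \right)} = 15$
$S{\left(N \right)} = - 3 N$ ($S{\left(N \right)} = N + N \left(-4\right) = N - 4 N = - 3 N$)
$X{\left(1 \right)} S{\left(0 \right)} = 15 \left(\left(-3\right) 0\right) = 15 \cdot 0 = 0$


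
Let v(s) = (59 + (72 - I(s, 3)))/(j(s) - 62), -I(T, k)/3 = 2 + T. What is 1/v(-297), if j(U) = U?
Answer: 359/754 ≈ 0.47613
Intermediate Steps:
I(T, k) = -6 - 3*T (I(T, k) = -3*(2 + T) = -6 - 3*T)
v(s) = (137 + 3*s)/(-62 + s) (v(s) = (59 + (72 - (-6 - 3*s)))/(s - 62) = (59 + (72 + (6 + 3*s)))/(-62 + s) = (59 + (78 + 3*s))/(-62 + s) = (137 + 3*s)/(-62 + s))
1/v(-297) = 1/((137 + 3*(-297))/(-62 - 297)) = 1/((137 - 891)/(-359)) = 1/(-1/359*(-754)) = 1/(754/359) = 359/754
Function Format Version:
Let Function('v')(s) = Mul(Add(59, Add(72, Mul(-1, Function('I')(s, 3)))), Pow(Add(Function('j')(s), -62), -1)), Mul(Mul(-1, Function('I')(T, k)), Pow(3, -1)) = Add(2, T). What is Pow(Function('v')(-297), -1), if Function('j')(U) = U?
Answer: Rational(359, 754) ≈ 0.47613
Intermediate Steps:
Function('I')(T, k) = Add(-6, Mul(-3, T)) (Function('I')(T, k) = Mul(-3, Add(2, T)) = Add(-6, Mul(-3, T)))
Function('v')(s) = Mul(Pow(Add(-62, s), -1), Add(137, Mul(3, s))) (Function('v')(s) = Mul(Add(59, Add(72, Mul(-1, Add(-6, Mul(-3, s))))), Pow(Add(s, -62), -1)) = Mul(Add(59, Add(72, Add(6, Mul(3, s)))), Pow(Add(-62, s), -1)) = Mul(Add(59, Add(78, Mul(3, s))), Pow(Add(-62, s), -1)) = Mul(Add(137, Mul(3, s)), Pow(Add(-62, s), -1)) = Mul(Pow(Add(-62, s), -1), Add(137, Mul(3, s))))
Pow(Function('v')(-297), -1) = Pow(Mul(Pow(Add(-62, -297), -1), Add(137, Mul(3, -297))), -1) = Pow(Mul(Pow(-359, -1), Add(137, -891)), -1) = Pow(Mul(Rational(-1, 359), -754), -1) = Pow(Rational(754, 359), -1) = Rational(359, 754)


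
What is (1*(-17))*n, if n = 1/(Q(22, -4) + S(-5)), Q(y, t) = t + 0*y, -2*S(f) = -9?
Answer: -34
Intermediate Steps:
S(f) = 9/2 (S(f) = -1/2*(-9) = 9/2)
Q(y, t) = t (Q(y, t) = t + 0 = t)
n = 2 (n = 1/(-4 + 9/2) = 1/(1/2) = 2)
(1*(-17))*n = (1*(-17))*2 = -17*2 = -34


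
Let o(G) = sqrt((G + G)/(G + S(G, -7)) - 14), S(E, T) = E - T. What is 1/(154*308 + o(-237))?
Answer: 2768843/131331761934 - I*sqrt(176993)/262663523868 ≈ 2.1083e-5 - 1.6017e-9*I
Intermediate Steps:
o(G) = sqrt(-14 + 2*G/(7 + 2*G)) (o(G) = sqrt((G + G)/(G + (G - 1*(-7))) - 14) = sqrt((2*G)/(G + (G + 7)) - 14) = sqrt((2*G)/(G + (7 + G)) - 14) = sqrt((2*G)/(7 + 2*G) - 14) = sqrt(2*G/(7 + 2*G) - 14) = sqrt(-14 + 2*G/(7 + 2*G)))
1/(154*308 + o(-237)) = 1/(154*308 + sqrt(2)*sqrt((-49 - 13*(-237))/(7 + 2*(-237)))) = 1/(47432 + sqrt(2)*sqrt((-49 + 3081)/(7 - 474))) = 1/(47432 + sqrt(2)*sqrt(3032/(-467))) = 1/(47432 + sqrt(2)*sqrt(-1/467*3032)) = 1/(47432 + sqrt(2)*sqrt(-3032/467)) = 1/(47432 + sqrt(2)*(2*I*sqrt(353986)/467)) = 1/(47432 + 4*I*sqrt(176993)/467)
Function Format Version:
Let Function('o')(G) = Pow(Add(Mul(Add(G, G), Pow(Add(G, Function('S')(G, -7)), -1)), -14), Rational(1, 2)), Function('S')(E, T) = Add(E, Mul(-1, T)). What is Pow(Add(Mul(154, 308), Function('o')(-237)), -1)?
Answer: Add(Rational(2768843, 131331761934), Mul(Rational(-1, 262663523868), I, Pow(176993, Rational(1, 2)))) ≈ Add(2.1083e-5, Mul(-1.6017e-9, I))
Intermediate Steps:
Function('o')(G) = Pow(Add(-14, Mul(2, G, Pow(Add(7, Mul(2, G)), -1))), Rational(1, 2)) (Function('o')(G) = Pow(Add(Mul(Add(G, G), Pow(Add(G, Add(G, Mul(-1, -7))), -1)), -14), Rational(1, 2)) = Pow(Add(Mul(Mul(2, G), Pow(Add(G, Add(G, 7)), -1)), -14), Rational(1, 2)) = Pow(Add(Mul(Mul(2, G), Pow(Add(G, Add(7, G)), -1)), -14), Rational(1, 2)) = Pow(Add(Mul(Mul(2, G), Pow(Add(7, Mul(2, G)), -1)), -14), Rational(1, 2)) = Pow(Add(Mul(2, G, Pow(Add(7, Mul(2, G)), -1)), -14), Rational(1, 2)) = Pow(Add(-14, Mul(2, G, Pow(Add(7, Mul(2, G)), -1))), Rational(1, 2)))
Pow(Add(Mul(154, 308), Function('o')(-237)), -1) = Pow(Add(Mul(154, 308), Mul(Pow(2, Rational(1, 2)), Pow(Mul(Pow(Add(7, Mul(2, -237)), -1), Add(-49, Mul(-13, -237))), Rational(1, 2)))), -1) = Pow(Add(47432, Mul(Pow(2, Rational(1, 2)), Pow(Mul(Pow(Add(7, -474), -1), Add(-49, 3081)), Rational(1, 2)))), -1) = Pow(Add(47432, Mul(Pow(2, Rational(1, 2)), Pow(Mul(Pow(-467, -1), 3032), Rational(1, 2)))), -1) = Pow(Add(47432, Mul(Pow(2, Rational(1, 2)), Pow(Mul(Rational(-1, 467), 3032), Rational(1, 2)))), -1) = Pow(Add(47432, Mul(Pow(2, Rational(1, 2)), Pow(Rational(-3032, 467), Rational(1, 2)))), -1) = Pow(Add(47432, Mul(Pow(2, Rational(1, 2)), Mul(Rational(2, 467), I, Pow(353986, Rational(1, 2))))), -1) = Pow(Add(47432, Mul(Rational(4, 467), I, Pow(176993, Rational(1, 2)))), -1)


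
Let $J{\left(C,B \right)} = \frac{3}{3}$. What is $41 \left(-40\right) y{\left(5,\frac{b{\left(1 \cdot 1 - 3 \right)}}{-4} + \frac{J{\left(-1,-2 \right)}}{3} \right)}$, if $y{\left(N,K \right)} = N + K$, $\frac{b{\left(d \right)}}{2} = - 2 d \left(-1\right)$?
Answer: $- \frac{36080}{3} \approx -12027.0$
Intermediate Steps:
$J{\left(C,B \right)} = 1$ ($J{\left(C,B \right)} = 3 \cdot \frac{1}{3} = 1$)
$b{\left(d \right)} = 4 d$ ($b{\left(d \right)} = 2 - 2 d \left(-1\right) = 2 \cdot 2 d = 4 d$)
$y{\left(N,K \right)} = K + N$
$41 \left(-40\right) y{\left(5,\frac{b{\left(1 \cdot 1 - 3 \right)}}{-4} + \frac{J{\left(-1,-2 \right)}}{3} \right)} = 41 \left(-40\right) \left(\left(\frac{4 \left(1 \cdot 1 - 3\right)}{-4} + 1 \cdot \frac{1}{3}\right) + 5\right) = - 1640 \left(\left(4 \left(1 - 3\right) \left(- \frac{1}{4}\right) + 1 \cdot \frac{1}{3}\right) + 5\right) = - 1640 \left(\left(4 \left(-2\right) \left(- \frac{1}{4}\right) + \frac{1}{3}\right) + 5\right) = - 1640 \left(\left(\left(-8\right) \left(- \frac{1}{4}\right) + \frac{1}{3}\right) + 5\right) = - 1640 \left(\left(2 + \frac{1}{3}\right) + 5\right) = - 1640 \left(\frac{7}{3} + 5\right) = \left(-1640\right) \frac{22}{3} = - \frac{36080}{3}$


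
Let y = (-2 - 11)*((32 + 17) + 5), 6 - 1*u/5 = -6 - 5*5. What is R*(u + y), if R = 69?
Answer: -35673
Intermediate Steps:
u = 185 (u = 30 - 5*(-6 - 5*5) = 30 - 5*(-6 - 25) = 30 - 5*(-31) = 30 + 155 = 185)
y = -702 (y = -13*(49 + 5) = -13*54 = -702)
R*(u + y) = 69*(185 - 702) = 69*(-517) = -35673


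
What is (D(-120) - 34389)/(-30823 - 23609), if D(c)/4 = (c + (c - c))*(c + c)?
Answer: -2993/2016 ≈ -1.4846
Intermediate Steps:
D(c) = 8*c**2 (D(c) = 4*((c + (c - c))*(c + c)) = 4*((c + 0)*(2*c)) = 4*(c*(2*c)) = 4*(2*c**2) = 8*c**2)
(D(-120) - 34389)/(-30823 - 23609) = (8*(-120)**2 - 34389)/(-30823 - 23609) = (8*14400 - 34389)/(-54432) = (115200 - 34389)*(-1/54432) = 80811*(-1/54432) = -2993/2016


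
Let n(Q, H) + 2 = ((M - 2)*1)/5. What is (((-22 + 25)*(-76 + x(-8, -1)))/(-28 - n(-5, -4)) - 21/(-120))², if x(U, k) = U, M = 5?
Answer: 53772889/577600 ≈ 93.097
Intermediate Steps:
n(Q, H) = -7/5 (n(Q, H) = -2 + ((5 - 2)*1)/5 = -2 + (3*1)*(⅕) = -2 + 3*(⅕) = -2 + ⅗ = -7/5)
(((-22 + 25)*(-76 + x(-8, -1)))/(-28 - n(-5, -4)) - 21/(-120))² = (((-22 + 25)*(-76 - 8))/(-28 - 1*(-7/5)) - 21/(-120))² = ((3*(-84))/(-28 + 7/5) - 21*(-1/120))² = (-252/(-133/5) + 7/40)² = (-252*(-5/133) + 7/40)² = (180/19 + 7/40)² = (7333/760)² = 53772889/577600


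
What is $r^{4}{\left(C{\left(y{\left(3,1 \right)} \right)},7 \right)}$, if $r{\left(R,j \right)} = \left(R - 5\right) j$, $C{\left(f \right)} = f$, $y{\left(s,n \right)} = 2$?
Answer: $194481$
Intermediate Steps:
$r{\left(R,j \right)} = j \left(-5 + R\right)$ ($r{\left(R,j \right)} = \left(R - 5\right) j = \left(-5 + R\right) j = j \left(-5 + R\right)$)
$r^{4}{\left(C{\left(y{\left(3,1 \right)} \right)},7 \right)} = \left(7 \left(-5 + 2\right)\right)^{4} = \left(7 \left(-3\right)\right)^{4} = \left(-21\right)^{4} = 194481$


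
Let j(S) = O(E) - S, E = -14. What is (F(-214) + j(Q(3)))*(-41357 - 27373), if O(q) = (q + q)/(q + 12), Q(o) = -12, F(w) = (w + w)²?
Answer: -12592023300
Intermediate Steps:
F(w) = 4*w² (F(w) = (2*w)² = 4*w²)
O(q) = 2*q/(12 + q) (O(q) = (2*q)/(12 + q) = 2*q/(12 + q))
j(S) = 14 - S (j(S) = 2*(-14)/(12 - 14) - S = 2*(-14)/(-2) - S = 2*(-14)*(-½) - S = 14 - S)
(F(-214) + j(Q(3)))*(-41357 - 27373) = (4*(-214)² + (14 - 1*(-12)))*(-41357 - 27373) = (4*45796 + (14 + 12))*(-68730) = (183184 + 26)*(-68730) = 183210*(-68730) = -12592023300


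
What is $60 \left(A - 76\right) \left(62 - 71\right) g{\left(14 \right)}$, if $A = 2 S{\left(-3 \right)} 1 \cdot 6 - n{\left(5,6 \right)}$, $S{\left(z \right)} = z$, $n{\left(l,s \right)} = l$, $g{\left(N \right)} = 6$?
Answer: $379080$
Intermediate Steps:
$A = -41$ ($A = 2 \left(-3\right) 1 \cdot 6 - 5 = \left(-6\right) 6 - 5 = -36 - 5 = -41$)
$60 \left(A - 76\right) \left(62 - 71\right) g{\left(14 \right)} = 60 \left(-41 - 76\right) \left(62 - 71\right) 6 = 60 \left(\left(-117\right) \left(-9\right)\right) 6 = 60 \cdot 1053 \cdot 6 = 63180 \cdot 6 = 379080$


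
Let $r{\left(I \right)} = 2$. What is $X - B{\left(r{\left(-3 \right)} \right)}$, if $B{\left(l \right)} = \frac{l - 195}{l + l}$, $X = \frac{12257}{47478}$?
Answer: $\frac{4606141}{94956} \approx 48.508$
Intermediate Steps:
$X = \frac{12257}{47478}$ ($X = 12257 \cdot \frac{1}{47478} = \frac{12257}{47478} \approx 0.25816$)
$B{\left(l \right)} = \frac{-195 + l}{2 l}$
$X - B{\left(r{\left(-3 \right)} \right)} = \frac{12257}{47478} - \frac{-195 + 2}{2 \cdot 2} = \frac{12257}{47478} - \frac{1}{2} \cdot \frac{1}{2} \left(-193\right) = \frac{12257}{47478} - - \frac{193}{4} = \frac{12257}{47478} + \frac{193}{4} = \frac{4606141}{94956}$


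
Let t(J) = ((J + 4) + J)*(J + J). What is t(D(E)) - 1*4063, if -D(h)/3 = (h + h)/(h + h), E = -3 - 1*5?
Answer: -4051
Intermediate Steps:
E = -8 (E = -3 - 5 = -8)
D(h) = -3 (D(h) = -3*(h + h)/(h + h) = -3*2*h/(2*h) = -3*2*h*1/(2*h) = -3*1 = -3)
t(J) = 2*J*(4 + 2*J) (t(J) = ((4 + J) + J)*(2*J) = (4 + 2*J)*(2*J) = 2*J*(4 + 2*J))
t(D(E)) - 1*4063 = 4*(-3)*(2 - 3) - 1*4063 = 4*(-3)*(-1) - 4063 = 12 - 4063 = -4051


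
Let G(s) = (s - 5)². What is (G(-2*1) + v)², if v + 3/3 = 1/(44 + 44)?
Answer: 17850625/7744 ≈ 2305.1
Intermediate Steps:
v = -87/88 (v = -1 + 1/(44 + 44) = -1 + 1/88 = -87/88 ≈ -0.98864)
G(s) = (-5 + s)²
(G(-2*1) + v)² = ((-5 - 2*1)² - 87/88)² = ((-5 - 2)² - 87/88)² = ((-7)² - 87/88)² = (49 - 87/88)² = (4225/88)² = 17850625/7744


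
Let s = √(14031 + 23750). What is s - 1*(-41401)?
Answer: 41401 + √37781 ≈ 41595.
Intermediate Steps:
s = √37781 ≈ 194.37
s - 1*(-41401) = √37781 - 1*(-41401) = √37781 + 41401 = 41401 + √37781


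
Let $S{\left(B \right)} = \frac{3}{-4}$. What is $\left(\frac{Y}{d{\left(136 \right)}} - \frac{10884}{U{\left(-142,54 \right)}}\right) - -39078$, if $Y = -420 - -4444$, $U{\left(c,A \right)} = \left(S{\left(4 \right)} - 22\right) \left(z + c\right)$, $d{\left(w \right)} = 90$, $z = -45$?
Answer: $\frac{29956843754}{765765} \approx 39120.0$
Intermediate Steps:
$S{\left(B \right)} = - \frac{3}{4}$ ($S{\left(B \right)} = 3 \left(- \frac{1}{4}\right) = - \frac{3}{4}$)
$U{\left(c,A \right)} = \frac{4095}{4} - \frac{91 c}{4}$ ($U{\left(c,A \right)} = \left(- \frac{3}{4} - 22\right) \left(-45 + c\right) = - \frac{91 \left(-45 + c\right)}{4} = \frac{4095}{4} - \frac{91 c}{4}$)
$Y = 4024$ ($Y = -420 + 4444 = 4024$)
$\left(\frac{Y}{d{\left(136 \right)}} - \frac{10884}{U{\left(-142,54 \right)}}\right) - -39078 = \left(\frac{4024}{90} - \frac{10884}{\frac{4095}{4} - - \frac{6461}{2}}\right) - -39078 = \left(4024 \cdot \frac{1}{90} - \frac{10884}{\frac{4095}{4} + \frac{6461}{2}}\right) + 39078 = \left(\frac{2012}{45} - \frac{10884}{\frac{17017}{4}}\right) + 39078 = \left(\frac{2012}{45} - \frac{43536}{17017}\right) + 39078 = \frac{32279084}{765765} + 39078 = \frac{29956843754}{765765}$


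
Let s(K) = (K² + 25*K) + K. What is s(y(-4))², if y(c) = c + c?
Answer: 20736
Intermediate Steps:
y(c) = 2*c
s(K) = K² + 26*K
s(y(-4))² = ((2*(-4))*(26 + 2*(-4)))² = (-8*(26 - 8))² = (-8*18)² = (-144)² = 20736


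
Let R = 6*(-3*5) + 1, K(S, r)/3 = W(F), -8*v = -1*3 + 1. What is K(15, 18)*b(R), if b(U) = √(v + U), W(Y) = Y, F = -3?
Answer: -9*I*√355/2 ≈ -84.786*I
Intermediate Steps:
v = ¼ (v = -(-1*3 + 1)/8 = -(-3 + 1)/8 = -⅛*(-2) = ¼ ≈ 0.25000)
K(S, r) = -9 (K(S, r) = 3*(-3) = -9)
R = -89 (R = 6*(-15) + 1 = -90 + 1 = -89)
b(U) = √(¼ + U)
K(15, 18)*b(R) = -9*√(1 + 4*(-89))/2 = -9*√(1 - 356)/2 = -9*√(-355)/2 = -9*I*√355/2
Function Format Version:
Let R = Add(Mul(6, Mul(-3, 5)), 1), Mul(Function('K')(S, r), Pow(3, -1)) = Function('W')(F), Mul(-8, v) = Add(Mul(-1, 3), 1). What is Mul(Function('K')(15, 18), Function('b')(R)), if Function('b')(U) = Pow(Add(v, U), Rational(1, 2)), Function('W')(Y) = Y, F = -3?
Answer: Mul(Rational(-9, 2), I, Pow(355, Rational(1, 2))) ≈ Mul(-84.786, I)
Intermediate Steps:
v = Rational(1, 4) (v = Mul(Rational(-1, 8), Add(Mul(-1, 3), 1)) = Mul(Rational(-1, 8), Add(-3, 1)) = Mul(Rational(-1, 8), -2) = Rational(1, 4) ≈ 0.25000)
Function('K')(S, r) = -9 (Function('K')(S, r) = Mul(3, -3) = -9)
R = -89 (R = Add(Mul(6, -15), 1) = Add(-90, 1) = -89)
Function('b')(U) = Pow(Add(Rational(1, 4), U), Rational(1, 2))
Mul(Function('K')(15, 18), Function('b')(R)) = Mul(-9, Mul(Rational(1, 2), Pow(Add(1, Mul(4, -89)), Rational(1, 2)))) = Mul(-9, Mul(Rational(1, 2), Pow(Add(1, -356), Rational(1, 2)))) = Mul(-9, Mul(Rational(1, 2), Pow(-355, Rational(1, 2)))) = Mul(-9, Mul(Rational(1, 2), Mul(I, Pow(355, Rational(1, 2))))) = Mul(-9, Mul(Rational(1, 2), I, Pow(355, Rational(1, 2)))) = Mul(Rational(-9, 2), I, Pow(355, Rational(1, 2)))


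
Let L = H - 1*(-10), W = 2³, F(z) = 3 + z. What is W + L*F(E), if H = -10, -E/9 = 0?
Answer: 8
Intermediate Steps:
E = 0 (E = -9*0 = 0)
W = 8
L = 0 (L = -10 - 1*(-10) = -10 + 10 = 0)
W + L*F(E) = 8 + 0*(3 + 0) = 8 + 0*3 = 8 + 0 = 8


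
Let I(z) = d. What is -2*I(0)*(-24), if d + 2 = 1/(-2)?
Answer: -120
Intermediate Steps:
d = -5/2 (d = -2 + 1/(-2) = -2 - ½ = -5/2 ≈ -2.5000)
I(z) = -5/2
-2*I(0)*(-24) = -2*(-5/2)*(-24) = 5*(-24) = -120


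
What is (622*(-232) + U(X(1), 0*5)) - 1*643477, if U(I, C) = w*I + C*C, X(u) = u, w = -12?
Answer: -787793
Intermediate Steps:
U(I, C) = C² - 12*I (U(I, C) = -12*I + C*C = -12*I + C² = C² - 12*I)
(622*(-232) + U(X(1), 0*5)) - 1*643477 = (622*(-232) + ((0*5)² - 12*1)) - 1*643477 = (-144304 + (0² - 12)) - 643477 = (-144304 + (0 - 12)) - 643477 = (-144304 - 12) - 643477 = -144316 - 643477 = -787793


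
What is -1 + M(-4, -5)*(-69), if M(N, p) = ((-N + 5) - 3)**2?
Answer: -2485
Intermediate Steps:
M(N, p) = (2 - N)**2 (M(N, p) = ((5 - N) - 3)**2 = (2 - N)**2)
-1 + M(-4, -5)*(-69) = -1 + (-2 - 4)**2*(-69) = -1 + (-6)**2*(-69) = -1 + 36*(-69) = -1 - 2484 = -2485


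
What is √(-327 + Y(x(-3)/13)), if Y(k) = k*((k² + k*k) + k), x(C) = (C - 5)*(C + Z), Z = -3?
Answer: I*√6074679/169 ≈ 14.584*I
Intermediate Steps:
x(C) = (-5 + C)*(-3 + C) (x(C) = (C - 5)*(C - 3) = (-5 + C)*(-3 + C))
Y(k) = k*(k + 2*k²) (Y(k) = k*((k² + k²) + k) = k*(2*k² + k) = k*(k + 2*k²))
√(-327 + Y(x(-3)/13)) = √(-327 + ((15 + (-3)² - 8*(-3))/13)²*(1 + 2*((15 + (-3)² - 8*(-3))/13))) = √(-327 + ((15 + 9 + 24)*(1/13))²*(1 + 2*((15 + 9 + 24)*(1/13)))) = √(-327 + (48*(1/13))²*(1 + 2*(48*(1/13)))) = √(-327 + (48/13)²*(1 + 2*(48/13))) = √(-327 + 2304*(1 + 96/13)/169) = √(-327 + (2304/169)*(109/13)) = √(-327 + 251136/2197) = √(-467283/2197) = I*√6074679/169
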